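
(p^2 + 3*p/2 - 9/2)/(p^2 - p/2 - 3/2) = (p + 3)/(p + 1)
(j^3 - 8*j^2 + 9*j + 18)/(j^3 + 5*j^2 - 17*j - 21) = (j - 6)/(j + 7)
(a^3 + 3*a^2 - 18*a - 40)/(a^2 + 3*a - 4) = (a^3 + 3*a^2 - 18*a - 40)/(a^2 + 3*a - 4)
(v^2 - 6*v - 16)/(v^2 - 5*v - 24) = (v + 2)/(v + 3)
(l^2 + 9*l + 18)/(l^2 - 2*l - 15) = (l + 6)/(l - 5)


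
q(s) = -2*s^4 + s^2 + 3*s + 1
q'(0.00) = 3.00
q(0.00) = 1.00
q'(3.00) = -207.00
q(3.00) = -143.00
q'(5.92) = -1644.96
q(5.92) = -2402.69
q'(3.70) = -394.82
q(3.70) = -349.04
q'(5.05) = -1017.20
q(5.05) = -1259.10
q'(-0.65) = 3.90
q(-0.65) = -0.88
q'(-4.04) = 522.43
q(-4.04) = -527.59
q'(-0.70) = 4.34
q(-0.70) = -1.09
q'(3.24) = -262.62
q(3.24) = -199.18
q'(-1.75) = 42.38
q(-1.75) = -19.95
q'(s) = -8*s^3 + 2*s + 3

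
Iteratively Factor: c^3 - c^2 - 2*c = (c - 2)*(c^2 + c) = c*(c - 2)*(c + 1)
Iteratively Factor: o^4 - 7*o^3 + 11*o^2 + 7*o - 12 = (o - 3)*(o^3 - 4*o^2 - o + 4) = (o - 3)*(o - 1)*(o^2 - 3*o - 4) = (o - 3)*(o - 1)*(o + 1)*(o - 4)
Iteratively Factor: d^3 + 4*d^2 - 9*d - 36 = (d + 3)*(d^2 + d - 12) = (d + 3)*(d + 4)*(d - 3)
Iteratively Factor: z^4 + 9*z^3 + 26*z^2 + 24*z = (z + 2)*(z^3 + 7*z^2 + 12*z) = (z + 2)*(z + 4)*(z^2 + 3*z) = (z + 2)*(z + 3)*(z + 4)*(z)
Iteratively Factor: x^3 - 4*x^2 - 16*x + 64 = (x - 4)*(x^2 - 16) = (x - 4)^2*(x + 4)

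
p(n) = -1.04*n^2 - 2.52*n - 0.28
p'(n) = -2.08*n - 2.52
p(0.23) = -0.91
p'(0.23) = -3.00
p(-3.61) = -4.74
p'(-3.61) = 4.99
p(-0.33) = 0.44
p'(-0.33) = -1.83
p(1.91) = -8.89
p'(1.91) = -6.49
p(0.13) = -0.63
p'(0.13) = -2.79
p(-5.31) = -16.22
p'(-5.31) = 8.52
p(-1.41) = 1.21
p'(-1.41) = 0.41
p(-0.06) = -0.13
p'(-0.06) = -2.40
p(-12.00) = -119.80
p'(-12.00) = 22.44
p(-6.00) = -22.60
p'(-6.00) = 9.96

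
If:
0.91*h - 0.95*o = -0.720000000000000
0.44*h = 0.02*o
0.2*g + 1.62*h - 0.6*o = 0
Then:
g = 2.09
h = 0.04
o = 0.79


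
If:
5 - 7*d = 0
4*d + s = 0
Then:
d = 5/7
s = -20/7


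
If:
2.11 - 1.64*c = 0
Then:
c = 1.29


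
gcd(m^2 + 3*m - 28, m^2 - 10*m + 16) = 1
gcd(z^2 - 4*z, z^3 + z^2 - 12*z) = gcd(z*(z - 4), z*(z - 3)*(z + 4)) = z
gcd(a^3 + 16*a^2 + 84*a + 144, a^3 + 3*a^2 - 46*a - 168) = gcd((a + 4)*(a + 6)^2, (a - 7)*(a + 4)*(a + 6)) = a^2 + 10*a + 24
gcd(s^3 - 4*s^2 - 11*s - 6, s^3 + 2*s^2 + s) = s^2 + 2*s + 1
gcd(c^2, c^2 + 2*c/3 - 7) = 1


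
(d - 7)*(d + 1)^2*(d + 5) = d^4 - 38*d^2 - 72*d - 35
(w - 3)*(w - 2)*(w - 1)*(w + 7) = w^4 + w^3 - 31*w^2 + 71*w - 42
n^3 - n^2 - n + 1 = (n - 1)^2*(n + 1)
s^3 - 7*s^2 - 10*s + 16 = (s - 8)*(s - 1)*(s + 2)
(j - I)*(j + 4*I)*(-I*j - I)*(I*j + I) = j^4 + 2*j^3 + 3*I*j^3 + 5*j^2 + 6*I*j^2 + 8*j + 3*I*j + 4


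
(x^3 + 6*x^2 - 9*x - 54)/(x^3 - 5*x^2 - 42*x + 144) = (x + 3)/(x - 8)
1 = 1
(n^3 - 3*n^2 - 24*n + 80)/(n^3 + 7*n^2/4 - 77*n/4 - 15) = 4*(n - 4)/(4*n + 3)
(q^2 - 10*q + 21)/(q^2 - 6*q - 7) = (q - 3)/(q + 1)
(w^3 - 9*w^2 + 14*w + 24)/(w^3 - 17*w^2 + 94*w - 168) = (w + 1)/(w - 7)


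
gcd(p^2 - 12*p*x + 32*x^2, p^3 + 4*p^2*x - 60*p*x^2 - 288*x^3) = -p + 8*x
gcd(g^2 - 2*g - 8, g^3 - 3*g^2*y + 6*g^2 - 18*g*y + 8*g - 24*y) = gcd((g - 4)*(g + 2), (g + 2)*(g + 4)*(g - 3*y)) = g + 2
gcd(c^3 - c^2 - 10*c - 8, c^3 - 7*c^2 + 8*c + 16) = c^2 - 3*c - 4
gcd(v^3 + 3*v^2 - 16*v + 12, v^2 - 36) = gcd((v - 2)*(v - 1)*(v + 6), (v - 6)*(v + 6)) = v + 6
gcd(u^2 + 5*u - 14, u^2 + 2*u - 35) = u + 7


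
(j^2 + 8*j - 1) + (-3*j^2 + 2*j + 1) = -2*j^2 + 10*j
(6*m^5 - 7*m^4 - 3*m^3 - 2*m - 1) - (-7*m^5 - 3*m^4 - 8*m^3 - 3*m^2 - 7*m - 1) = 13*m^5 - 4*m^4 + 5*m^3 + 3*m^2 + 5*m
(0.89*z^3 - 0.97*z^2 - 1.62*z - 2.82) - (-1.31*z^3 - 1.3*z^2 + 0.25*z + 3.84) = 2.2*z^3 + 0.33*z^2 - 1.87*z - 6.66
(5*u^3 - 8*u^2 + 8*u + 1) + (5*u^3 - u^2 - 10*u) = 10*u^3 - 9*u^2 - 2*u + 1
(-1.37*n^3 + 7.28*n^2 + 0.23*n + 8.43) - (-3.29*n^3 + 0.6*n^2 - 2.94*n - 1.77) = 1.92*n^3 + 6.68*n^2 + 3.17*n + 10.2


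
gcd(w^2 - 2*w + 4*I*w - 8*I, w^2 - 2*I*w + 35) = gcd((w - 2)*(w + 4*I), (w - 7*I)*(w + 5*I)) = 1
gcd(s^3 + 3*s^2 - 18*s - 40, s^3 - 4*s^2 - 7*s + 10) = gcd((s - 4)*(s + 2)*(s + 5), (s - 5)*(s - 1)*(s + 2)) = s + 2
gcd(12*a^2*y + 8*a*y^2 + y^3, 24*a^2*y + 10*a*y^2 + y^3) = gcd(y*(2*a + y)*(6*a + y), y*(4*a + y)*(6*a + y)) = 6*a*y + y^2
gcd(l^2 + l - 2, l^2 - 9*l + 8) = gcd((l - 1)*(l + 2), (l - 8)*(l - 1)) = l - 1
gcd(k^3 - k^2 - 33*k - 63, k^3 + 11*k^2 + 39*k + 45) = k^2 + 6*k + 9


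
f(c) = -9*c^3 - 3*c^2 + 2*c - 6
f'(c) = -27*c^2 - 6*c + 2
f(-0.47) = -6.67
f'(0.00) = 2.00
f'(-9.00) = -2131.00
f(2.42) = -146.28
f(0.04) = -5.93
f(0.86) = -12.22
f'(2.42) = -170.64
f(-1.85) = 37.02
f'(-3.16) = -248.65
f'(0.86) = -23.13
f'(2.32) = -157.24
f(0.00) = -6.00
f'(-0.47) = -1.14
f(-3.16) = 241.71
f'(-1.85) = -79.31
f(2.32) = -129.89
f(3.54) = -435.77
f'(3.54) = -357.59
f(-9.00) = 6294.00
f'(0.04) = 1.72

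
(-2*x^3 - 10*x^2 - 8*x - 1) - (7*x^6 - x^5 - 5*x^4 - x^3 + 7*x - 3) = -7*x^6 + x^5 + 5*x^4 - x^3 - 10*x^2 - 15*x + 2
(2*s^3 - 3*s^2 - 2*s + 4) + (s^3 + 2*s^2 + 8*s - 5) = 3*s^3 - s^2 + 6*s - 1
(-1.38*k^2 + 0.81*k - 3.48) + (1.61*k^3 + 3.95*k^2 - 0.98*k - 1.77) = 1.61*k^3 + 2.57*k^2 - 0.17*k - 5.25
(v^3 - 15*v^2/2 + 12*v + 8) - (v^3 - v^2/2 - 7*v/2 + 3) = -7*v^2 + 31*v/2 + 5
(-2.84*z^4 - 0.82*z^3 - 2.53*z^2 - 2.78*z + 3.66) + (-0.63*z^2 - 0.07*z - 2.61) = -2.84*z^4 - 0.82*z^3 - 3.16*z^2 - 2.85*z + 1.05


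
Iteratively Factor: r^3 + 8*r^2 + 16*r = (r + 4)*(r^2 + 4*r) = (r + 4)^2*(r)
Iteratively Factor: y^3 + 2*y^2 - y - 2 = (y - 1)*(y^2 + 3*y + 2) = (y - 1)*(y + 1)*(y + 2)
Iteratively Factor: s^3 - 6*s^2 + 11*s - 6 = (s - 2)*(s^2 - 4*s + 3) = (s - 3)*(s - 2)*(s - 1)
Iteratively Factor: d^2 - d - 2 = (d + 1)*(d - 2)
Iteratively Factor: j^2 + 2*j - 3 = (j - 1)*(j + 3)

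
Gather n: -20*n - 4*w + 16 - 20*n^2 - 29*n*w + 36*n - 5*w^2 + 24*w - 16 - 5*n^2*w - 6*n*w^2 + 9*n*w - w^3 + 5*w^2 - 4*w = n^2*(-5*w - 20) + n*(-6*w^2 - 20*w + 16) - w^3 + 16*w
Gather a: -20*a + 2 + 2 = 4 - 20*a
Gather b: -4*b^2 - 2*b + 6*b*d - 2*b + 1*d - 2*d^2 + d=-4*b^2 + b*(6*d - 4) - 2*d^2 + 2*d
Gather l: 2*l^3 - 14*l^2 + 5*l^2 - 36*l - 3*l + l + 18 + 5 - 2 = 2*l^3 - 9*l^2 - 38*l + 21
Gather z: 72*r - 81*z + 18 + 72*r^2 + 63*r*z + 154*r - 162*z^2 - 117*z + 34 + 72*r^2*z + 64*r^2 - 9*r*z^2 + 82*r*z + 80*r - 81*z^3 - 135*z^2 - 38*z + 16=136*r^2 + 306*r - 81*z^3 + z^2*(-9*r - 297) + z*(72*r^2 + 145*r - 236) + 68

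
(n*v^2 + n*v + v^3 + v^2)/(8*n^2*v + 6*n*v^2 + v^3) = (n*v + n + v^2 + v)/(8*n^2 + 6*n*v + v^2)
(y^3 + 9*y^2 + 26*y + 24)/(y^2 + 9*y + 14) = (y^2 + 7*y + 12)/(y + 7)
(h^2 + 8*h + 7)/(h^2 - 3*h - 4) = (h + 7)/(h - 4)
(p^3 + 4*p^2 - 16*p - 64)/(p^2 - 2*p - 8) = (p^2 + 8*p + 16)/(p + 2)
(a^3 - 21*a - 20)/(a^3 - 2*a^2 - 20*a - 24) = (-a^3 + 21*a + 20)/(-a^3 + 2*a^2 + 20*a + 24)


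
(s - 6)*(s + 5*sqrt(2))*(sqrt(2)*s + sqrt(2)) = sqrt(2)*s^3 - 5*sqrt(2)*s^2 + 10*s^2 - 50*s - 6*sqrt(2)*s - 60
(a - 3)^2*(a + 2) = a^3 - 4*a^2 - 3*a + 18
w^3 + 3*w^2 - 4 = (w - 1)*(w + 2)^2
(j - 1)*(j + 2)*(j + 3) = j^3 + 4*j^2 + j - 6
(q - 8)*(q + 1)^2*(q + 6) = q^4 - 51*q^2 - 98*q - 48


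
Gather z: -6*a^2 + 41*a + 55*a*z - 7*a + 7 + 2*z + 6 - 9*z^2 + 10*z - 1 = -6*a^2 + 34*a - 9*z^2 + z*(55*a + 12) + 12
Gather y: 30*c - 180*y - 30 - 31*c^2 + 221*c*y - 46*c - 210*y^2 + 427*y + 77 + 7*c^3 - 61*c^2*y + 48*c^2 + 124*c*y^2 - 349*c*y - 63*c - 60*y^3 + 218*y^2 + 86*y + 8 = 7*c^3 + 17*c^2 - 79*c - 60*y^3 + y^2*(124*c + 8) + y*(-61*c^2 - 128*c + 333) + 55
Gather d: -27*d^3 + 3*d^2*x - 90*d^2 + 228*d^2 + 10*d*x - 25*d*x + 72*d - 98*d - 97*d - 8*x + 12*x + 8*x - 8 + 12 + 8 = -27*d^3 + d^2*(3*x + 138) + d*(-15*x - 123) + 12*x + 12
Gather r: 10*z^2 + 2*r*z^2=2*r*z^2 + 10*z^2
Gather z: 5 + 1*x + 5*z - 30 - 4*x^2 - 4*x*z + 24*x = -4*x^2 + 25*x + z*(5 - 4*x) - 25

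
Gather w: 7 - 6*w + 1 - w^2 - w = -w^2 - 7*w + 8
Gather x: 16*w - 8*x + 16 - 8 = 16*w - 8*x + 8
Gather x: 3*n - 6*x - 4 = 3*n - 6*x - 4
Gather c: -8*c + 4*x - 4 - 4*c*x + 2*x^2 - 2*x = c*(-4*x - 8) + 2*x^2 + 2*x - 4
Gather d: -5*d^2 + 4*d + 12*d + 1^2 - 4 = -5*d^2 + 16*d - 3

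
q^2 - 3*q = q*(q - 3)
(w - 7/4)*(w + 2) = w^2 + w/4 - 7/2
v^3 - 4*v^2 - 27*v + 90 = (v - 6)*(v - 3)*(v + 5)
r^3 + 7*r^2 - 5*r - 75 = (r - 3)*(r + 5)^2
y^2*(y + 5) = y^3 + 5*y^2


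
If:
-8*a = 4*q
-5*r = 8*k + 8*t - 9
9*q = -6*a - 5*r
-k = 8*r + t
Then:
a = -15/236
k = 72/59 - t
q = 15/118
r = -9/59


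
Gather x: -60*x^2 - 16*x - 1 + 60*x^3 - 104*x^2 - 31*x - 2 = 60*x^3 - 164*x^2 - 47*x - 3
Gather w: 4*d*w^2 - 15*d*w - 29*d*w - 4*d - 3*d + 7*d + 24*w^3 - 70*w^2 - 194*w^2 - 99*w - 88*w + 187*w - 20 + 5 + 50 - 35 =-44*d*w + 24*w^3 + w^2*(4*d - 264)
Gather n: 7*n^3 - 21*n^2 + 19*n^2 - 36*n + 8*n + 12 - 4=7*n^3 - 2*n^2 - 28*n + 8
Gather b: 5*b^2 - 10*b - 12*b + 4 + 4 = 5*b^2 - 22*b + 8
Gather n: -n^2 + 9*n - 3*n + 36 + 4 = -n^2 + 6*n + 40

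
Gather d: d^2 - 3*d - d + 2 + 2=d^2 - 4*d + 4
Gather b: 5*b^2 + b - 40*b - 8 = 5*b^2 - 39*b - 8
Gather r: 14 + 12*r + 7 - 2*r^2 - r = -2*r^2 + 11*r + 21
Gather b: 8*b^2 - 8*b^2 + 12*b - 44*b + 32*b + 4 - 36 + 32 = 0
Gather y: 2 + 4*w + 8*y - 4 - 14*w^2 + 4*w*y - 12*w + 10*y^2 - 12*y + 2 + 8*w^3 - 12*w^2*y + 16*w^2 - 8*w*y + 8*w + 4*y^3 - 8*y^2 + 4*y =8*w^3 + 2*w^2 + 4*y^3 + 2*y^2 + y*(-12*w^2 - 4*w)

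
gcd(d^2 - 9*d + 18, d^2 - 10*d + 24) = d - 6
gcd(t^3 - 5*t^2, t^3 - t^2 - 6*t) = t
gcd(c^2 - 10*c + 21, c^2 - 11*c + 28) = c - 7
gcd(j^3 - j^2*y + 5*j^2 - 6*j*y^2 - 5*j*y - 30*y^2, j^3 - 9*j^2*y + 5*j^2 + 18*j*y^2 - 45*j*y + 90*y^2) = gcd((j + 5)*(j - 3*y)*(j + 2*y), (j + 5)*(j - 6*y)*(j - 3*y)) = -j^2 + 3*j*y - 5*j + 15*y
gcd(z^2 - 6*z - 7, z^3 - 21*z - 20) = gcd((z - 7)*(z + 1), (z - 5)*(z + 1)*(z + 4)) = z + 1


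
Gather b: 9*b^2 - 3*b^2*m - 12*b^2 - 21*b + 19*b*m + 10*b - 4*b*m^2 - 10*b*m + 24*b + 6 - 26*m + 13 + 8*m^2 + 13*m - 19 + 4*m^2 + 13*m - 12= b^2*(-3*m - 3) + b*(-4*m^2 + 9*m + 13) + 12*m^2 - 12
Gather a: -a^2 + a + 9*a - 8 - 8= -a^2 + 10*a - 16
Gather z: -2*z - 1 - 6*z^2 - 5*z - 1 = -6*z^2 - 7*z - 2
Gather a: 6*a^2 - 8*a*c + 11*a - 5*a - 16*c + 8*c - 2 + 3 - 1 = 6*a^2 + a*(6 - 8*c) - 8*c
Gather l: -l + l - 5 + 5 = 0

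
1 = 1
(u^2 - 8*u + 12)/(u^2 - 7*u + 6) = (u - 2)/(u - 1)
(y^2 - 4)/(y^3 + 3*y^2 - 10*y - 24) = (y - 2)/(y^2 + y - 12)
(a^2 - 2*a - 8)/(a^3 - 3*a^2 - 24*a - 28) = (a - 4)/(a^2 - 5*a - 14)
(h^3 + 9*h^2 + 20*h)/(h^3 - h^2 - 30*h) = (h + 4)/(h - 6)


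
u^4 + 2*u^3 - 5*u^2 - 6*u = u*(u - 2)*(u + 1)*(u + 3)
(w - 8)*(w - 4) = w^2 - 12*w + 32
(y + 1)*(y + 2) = y^2 + 3*y + 2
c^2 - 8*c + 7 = (c - 7)*(c - 1)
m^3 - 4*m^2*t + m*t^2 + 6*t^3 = (m - 3*t)*(m - 2*t)*(m + t)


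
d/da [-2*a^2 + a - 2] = 1 - 4*a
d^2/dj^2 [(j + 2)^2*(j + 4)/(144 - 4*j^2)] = 4*(-7*j^3 - 114*j^2 - 756*j - 1368)/(j^6 - 108*j^4 + 3888*j^2 - 46656)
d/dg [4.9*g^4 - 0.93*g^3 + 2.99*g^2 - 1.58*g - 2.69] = 19.6*g^3 - 2.79*g^2 + 5.98*g - 1.58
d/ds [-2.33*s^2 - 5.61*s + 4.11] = -4.66*s - 5.61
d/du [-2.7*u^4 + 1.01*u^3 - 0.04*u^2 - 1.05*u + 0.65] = -10.8*u^3 + 3.03*u^2 - 0.08*u - 1.05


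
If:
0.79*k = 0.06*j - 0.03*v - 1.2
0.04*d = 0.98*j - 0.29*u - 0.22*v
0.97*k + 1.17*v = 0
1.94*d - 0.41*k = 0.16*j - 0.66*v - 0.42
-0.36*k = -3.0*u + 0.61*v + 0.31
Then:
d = -0.95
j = 0.30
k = -1.54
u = 0.18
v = 1.28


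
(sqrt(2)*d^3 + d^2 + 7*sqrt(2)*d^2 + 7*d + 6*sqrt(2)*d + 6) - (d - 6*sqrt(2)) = sqrt(2)*d^3 + d^2 + 7*sqrt(2)*d^2 + 6*d + 6*sqrt(2)*d + 6 + 6*sqrt(2)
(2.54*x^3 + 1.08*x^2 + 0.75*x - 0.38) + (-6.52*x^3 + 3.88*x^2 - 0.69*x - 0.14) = -3.98*x^3 + 4.96*x^2 + 0.0600000000000001*x - 0.52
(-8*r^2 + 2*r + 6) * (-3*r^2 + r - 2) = 24*r^4 - 14*r^3 + 2*r - 12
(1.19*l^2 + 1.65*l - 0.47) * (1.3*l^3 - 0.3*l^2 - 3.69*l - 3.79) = 1.547*l^5 + 1.788*l^4 - 5.4971*l^3 - 10.4576*l^2 - 4.5192*l + 1.7813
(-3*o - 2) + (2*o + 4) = 2 - o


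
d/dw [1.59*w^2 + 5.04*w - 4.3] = 3.18*w + 5.04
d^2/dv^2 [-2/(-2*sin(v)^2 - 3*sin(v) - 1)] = 2*(13*sin(v) + 4*sin(3*v) + cos(2*v) + 13)/((sin(v) + 1)^2*(2*sin(v) + 1)^3)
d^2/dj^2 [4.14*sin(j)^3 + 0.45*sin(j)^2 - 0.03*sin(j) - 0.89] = -3.075*sin(j) + 9.315*sin(3*j) + 0.9*cos(2*j)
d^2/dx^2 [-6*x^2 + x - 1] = -12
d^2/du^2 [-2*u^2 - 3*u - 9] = -4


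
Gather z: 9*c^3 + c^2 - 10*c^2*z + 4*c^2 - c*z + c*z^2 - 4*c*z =9*c^3 + 5*c^2 + c*z^2 + z*(-10*c^2 - 5*c)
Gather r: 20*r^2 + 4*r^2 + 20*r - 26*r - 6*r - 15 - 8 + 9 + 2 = 24*r^2 - 12*r - 12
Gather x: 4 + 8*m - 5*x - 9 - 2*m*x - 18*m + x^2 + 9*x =-10*m + x^2 + x*(4 - 2*m) - 5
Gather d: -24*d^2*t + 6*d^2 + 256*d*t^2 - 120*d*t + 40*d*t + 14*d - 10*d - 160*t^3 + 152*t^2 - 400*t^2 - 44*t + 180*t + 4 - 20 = d^2*(6 - 24*t) + d*(256*t^2 - 80*t + 4) - 160*t^3 - 248*t^2 + 136*t - 16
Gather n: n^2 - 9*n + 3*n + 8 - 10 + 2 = n^2 - 6*n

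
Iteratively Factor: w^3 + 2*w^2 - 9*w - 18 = (w - 3)*(w^2 + 5*w + 6) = (w - 3)*(w + 2)*(w + 3)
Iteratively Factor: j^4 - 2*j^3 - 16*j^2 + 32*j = (j)*(j^3 - 2*j^2 - 16*j + 32) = j*(j - 4)*(j^2 + 2*j - 8) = j*(j - 4)*(j - 2)*(j + 4)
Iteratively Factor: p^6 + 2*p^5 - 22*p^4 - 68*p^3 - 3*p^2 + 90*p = (p + 3)*(p^5 - p^4 - 19*p^3 - 11*p^2 + 30*p) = (p - 1)*(p + 3)*(p^4 - 19*p^2 - 30*p) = (p - 1)*(p + 3)^2*(p^3 - 3*p^2 - 10*p) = p*(p - 1)*(p + 3)^2*(p^2 - 3*p - 10) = p*(p - 5)*(p - 1)*(p + 3)^2*(p + 2)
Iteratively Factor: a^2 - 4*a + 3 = (a - 3)*(a - 1)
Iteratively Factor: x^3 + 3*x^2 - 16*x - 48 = (x - 4)*(x^2 + 7*x + 12) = (x - 4)*(x + 3)*(x + 4)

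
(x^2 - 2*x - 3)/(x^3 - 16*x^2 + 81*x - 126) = (x + 1)/(x^2 - 13*x + 42)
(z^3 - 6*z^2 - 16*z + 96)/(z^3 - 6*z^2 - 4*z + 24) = (z^2 - 16)/(z^2 - 4)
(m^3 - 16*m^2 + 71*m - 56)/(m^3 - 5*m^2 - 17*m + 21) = (m - 8)/(m + 3)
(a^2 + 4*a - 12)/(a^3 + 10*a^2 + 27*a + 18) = (a - 2)/(a^2 + 4*a + 3)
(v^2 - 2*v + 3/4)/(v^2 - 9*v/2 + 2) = (v - 3/2)/(v - 4)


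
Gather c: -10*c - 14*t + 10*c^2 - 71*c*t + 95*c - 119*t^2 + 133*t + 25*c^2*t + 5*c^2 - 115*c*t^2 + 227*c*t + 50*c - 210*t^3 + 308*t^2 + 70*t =c^2*(25*t + 15) + c*(-115*t^2 + 156*t + 135) - 210*t^3 + 189*t^2 + 189*t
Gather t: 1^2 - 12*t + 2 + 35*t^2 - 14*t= 35*t^2 - 26*t + 3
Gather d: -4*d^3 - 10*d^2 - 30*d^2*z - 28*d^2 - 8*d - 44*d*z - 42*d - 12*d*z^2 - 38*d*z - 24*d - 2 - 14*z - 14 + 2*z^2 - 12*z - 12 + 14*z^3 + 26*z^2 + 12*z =-4*d^3 + d^2*(-30*z - 38) + d*(-12*z^2 - 82*z - 74) + 14*z^3 + 28*z^2 - 14*z - 28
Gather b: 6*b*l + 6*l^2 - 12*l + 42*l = 6*b*l + 6*l^2 + 30*l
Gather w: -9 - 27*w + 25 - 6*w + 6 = 22 - 33*w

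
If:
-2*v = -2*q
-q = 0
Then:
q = 0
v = 0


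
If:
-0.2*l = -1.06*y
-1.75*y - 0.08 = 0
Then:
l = -0.24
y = -0.05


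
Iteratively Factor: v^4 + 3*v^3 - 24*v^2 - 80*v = (v + 4)*(v^3 - v^2 - 20*v) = v*(v + 4)*(v^2 - v - 20) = v*(v + 4)^2*(v - 5)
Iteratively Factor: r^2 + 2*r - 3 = (r + 3)*(r - 1)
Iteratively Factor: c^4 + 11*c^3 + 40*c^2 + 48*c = (c + 4)*(c^3 + 7*c^2 + 12*c) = (c + 3)*(c + 4)*(c^2 + 4*c) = c*(c + 3)*(c + 4)*(c + 4)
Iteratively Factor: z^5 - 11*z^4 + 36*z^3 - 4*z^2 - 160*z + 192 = (z - 3)*(z^4 - 8*z^3 + 12*z^2 + 32*z - 64) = (z - 3)*(z - 2)*(z^3 - 6*z^2 + 32) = (z - 4)*(z - 3)*(z - 2)*(z^2 - 2*z - 8) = (z - 4)^2*(z - 3)*(z - 2)*(z + 2)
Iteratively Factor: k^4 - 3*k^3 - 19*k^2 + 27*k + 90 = (k + 3)*(k^3 - 6*k^2 - k + 30) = (k - 5)*(k + 3)*(k^2 - k - 6) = (k - 5)*(k - 3)*(k + 3)*(k + 2)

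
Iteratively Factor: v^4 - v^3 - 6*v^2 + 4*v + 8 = (v - 2)*(v^3 + v^2 - 4*v - 4) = (v - 2)*(v + 2)*(v^2 - v - 2) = (v - 2)*(v + 1)*(v + 2)*(v - 2)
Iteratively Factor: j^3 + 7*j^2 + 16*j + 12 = (j + 3)*(j^2 + 4*j + 4) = (j + 2)*(j + 3)*(j + 2)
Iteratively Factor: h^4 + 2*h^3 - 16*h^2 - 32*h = (h + 2)*(h^3 - 16*h) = h*(h + 2)*(h^2 - 16) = h*(h + 2)*(h + 4)*(h - 4)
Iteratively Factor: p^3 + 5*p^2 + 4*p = (p)*(p^2 + 5*p + 4) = p*(p + 1)*(p + 4)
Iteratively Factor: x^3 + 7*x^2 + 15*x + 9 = (x + 1)*(x^2 + 6*x + 9) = (x + 1)*(x + 3)*(x + 3)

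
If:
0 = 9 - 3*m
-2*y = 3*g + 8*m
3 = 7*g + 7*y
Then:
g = -174/7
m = 3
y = 177/7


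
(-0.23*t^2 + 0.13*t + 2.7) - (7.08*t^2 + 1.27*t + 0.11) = -7.31*t^2 - 1.14*t + 2.59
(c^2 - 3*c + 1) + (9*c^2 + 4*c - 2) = 10*c^2 + c - 1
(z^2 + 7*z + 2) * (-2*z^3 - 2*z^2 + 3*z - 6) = -2*z^5 - 16*z^4 - 15*z^3 + 11*z^2 - 36*z - 12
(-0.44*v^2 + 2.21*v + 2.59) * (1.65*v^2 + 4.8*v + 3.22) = -0.726*v^4 + 1.5345*v^3 + 13.4647*v^2 + 19.5482*v + 8.3398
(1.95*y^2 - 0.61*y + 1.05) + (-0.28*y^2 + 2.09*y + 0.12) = 1.67*y^2 + 1.48*y + 1.17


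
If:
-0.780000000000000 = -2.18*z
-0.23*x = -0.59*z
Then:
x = 0.92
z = 0.36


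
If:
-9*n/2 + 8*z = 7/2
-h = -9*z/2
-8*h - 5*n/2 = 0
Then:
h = 45/208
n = -9/13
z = 5/104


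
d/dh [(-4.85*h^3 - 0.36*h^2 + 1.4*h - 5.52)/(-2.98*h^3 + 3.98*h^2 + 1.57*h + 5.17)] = (-20.3758*h^4 - 6.885*h^3 - 130.7095*h^2 + 40.2168*h + 15.9044)/(8.8804*h^6 - 23.7208*h^5 + 6.4832*h^4 - 18.316*h^3 + 43.6181*h^2 + 16.2338*h + 26.7289)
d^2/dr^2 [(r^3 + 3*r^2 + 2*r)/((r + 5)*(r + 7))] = 30*(5*r^3 + 63*r^2 + 231*r + 189)/(r^6 + 36*r^5 + 537*r^4 + 4248*r^3 + 18795*r^2 + 44100*r + 42875)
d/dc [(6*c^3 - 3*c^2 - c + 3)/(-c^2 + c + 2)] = (-6*c^4 + 12*c^3 + 32*c^2 - 6*c - 5)/(c^4 - 2*c^3 - 3*c^2 + 4*c + 4)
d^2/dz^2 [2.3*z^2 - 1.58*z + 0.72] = 4.60000000000000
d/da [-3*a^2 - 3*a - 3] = -6*a - 3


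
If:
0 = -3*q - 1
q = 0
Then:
No Solution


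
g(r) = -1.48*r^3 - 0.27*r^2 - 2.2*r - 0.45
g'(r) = -4.44*r^2 - 0.54*r - 2.2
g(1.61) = -10.87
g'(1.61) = -14.58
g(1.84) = -14.63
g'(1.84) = -18.23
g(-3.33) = 58.53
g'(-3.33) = -49.64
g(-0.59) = 1.06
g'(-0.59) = -3.43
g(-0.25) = 0.11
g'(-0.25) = -2.34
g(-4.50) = 138.85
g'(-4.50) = -89.68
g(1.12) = -5.33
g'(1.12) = -8.37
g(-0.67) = 1.35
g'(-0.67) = -3.83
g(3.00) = -49.44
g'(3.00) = -43.78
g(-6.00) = 322.71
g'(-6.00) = -158.80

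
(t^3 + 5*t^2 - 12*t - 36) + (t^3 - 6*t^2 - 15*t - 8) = 2*t^3 - t^2 - 27*t - 44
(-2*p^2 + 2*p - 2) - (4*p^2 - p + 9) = -6*p^2 + 3*p - 11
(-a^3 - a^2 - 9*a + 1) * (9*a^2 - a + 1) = -9*a^5 - 8*a^4 - 81*a^3 + 17*a^2 - 10*a + 1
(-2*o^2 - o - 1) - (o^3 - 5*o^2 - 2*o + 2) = -o^3 + 3*o^2 + o - 3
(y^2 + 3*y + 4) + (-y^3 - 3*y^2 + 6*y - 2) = -y^3 - 2*y^2 + 9*y + 2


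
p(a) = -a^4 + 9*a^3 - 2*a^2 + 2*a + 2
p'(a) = -4*a^3 + 27*a^2 - 4*a + 2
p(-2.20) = -131.34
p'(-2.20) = 184.07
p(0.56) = 3.97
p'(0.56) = 7.52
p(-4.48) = -1259.16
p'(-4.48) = 921.48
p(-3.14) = -399.84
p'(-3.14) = 404.61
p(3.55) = 227.72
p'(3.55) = 149.11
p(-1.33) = -28.50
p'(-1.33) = 64.49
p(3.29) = 190.27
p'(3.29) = 138.65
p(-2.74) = -260.00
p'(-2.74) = 297.95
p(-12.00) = -36598.00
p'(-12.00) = 10850.00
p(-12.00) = -36598.00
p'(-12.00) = 10850.00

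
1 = 1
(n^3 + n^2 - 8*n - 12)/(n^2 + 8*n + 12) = (n^2 - n - 6)/(n + 6)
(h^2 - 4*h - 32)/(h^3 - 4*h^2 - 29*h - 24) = (h + 4)/(h^2 + 4*h + 3)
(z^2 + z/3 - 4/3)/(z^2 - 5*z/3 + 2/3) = (3*z + 4)/(3*z - 2)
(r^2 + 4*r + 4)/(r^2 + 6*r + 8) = (r + 2)/(r + 4)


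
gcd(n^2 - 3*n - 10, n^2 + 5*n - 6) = 1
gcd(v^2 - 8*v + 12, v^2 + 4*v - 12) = v - 2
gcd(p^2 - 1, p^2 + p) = p + 1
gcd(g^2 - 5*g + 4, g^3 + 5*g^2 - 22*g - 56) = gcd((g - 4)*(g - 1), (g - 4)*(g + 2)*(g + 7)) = g - 4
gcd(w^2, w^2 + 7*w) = w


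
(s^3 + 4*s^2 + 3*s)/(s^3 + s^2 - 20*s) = (s^2 + 4*s + 3)/(s^2 + s - 20)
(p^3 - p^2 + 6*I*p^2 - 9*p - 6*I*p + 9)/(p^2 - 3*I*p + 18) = (p^2 + p*(-1 + 3*I) - 3*I)/(p - 6*I)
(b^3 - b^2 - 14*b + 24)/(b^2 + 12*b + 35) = (b^3 - b^2 - 14*b + 24)/(b^2 + 12*b + 35)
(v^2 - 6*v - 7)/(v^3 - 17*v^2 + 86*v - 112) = (v + 1)/(v^2 - 10*v + 16)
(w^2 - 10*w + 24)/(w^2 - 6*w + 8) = (w - 6)/(w - 2)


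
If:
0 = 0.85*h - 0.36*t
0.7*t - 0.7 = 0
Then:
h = 0.42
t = 1.00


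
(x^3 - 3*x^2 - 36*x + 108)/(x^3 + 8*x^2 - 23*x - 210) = (x^2 - 9*x + 18)/(x^2 + 2*x - 35)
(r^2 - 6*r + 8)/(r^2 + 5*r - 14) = (r - 4)/(r + 7)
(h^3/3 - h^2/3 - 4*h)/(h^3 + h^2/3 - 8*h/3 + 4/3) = h*(h^2 - h - 12)/(3*h^3 + h^2 - 8*h + 4)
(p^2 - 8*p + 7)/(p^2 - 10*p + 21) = (p - 1)/(p - 3)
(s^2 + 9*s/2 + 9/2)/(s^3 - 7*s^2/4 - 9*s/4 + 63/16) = 8*(s + 3)/(8*s^2 - 26*s + 21)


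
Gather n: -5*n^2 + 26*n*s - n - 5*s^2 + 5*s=-5*n^2 + n*(26*s - 1) - 5*s^2 + 5*s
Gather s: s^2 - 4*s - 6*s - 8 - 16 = s^2 - 10*s - 24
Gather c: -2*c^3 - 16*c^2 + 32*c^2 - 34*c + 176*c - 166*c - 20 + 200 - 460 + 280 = -2*c^3 + 16*c^2 - 24*c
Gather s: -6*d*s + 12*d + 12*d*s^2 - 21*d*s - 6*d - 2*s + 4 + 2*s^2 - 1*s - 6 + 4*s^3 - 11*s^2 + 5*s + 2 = 6*d + 4*s^3 + s^2*(12*d - 9) + s*(2 - 27*d)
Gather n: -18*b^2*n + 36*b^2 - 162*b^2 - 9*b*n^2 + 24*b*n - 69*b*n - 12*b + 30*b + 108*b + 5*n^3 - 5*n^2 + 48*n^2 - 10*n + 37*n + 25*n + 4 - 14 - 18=-126*b^2 + 126*b + 5*n^3 + n^2*(43 - 9*b) + n*(-18*b^2 - 45*b + 52) - 28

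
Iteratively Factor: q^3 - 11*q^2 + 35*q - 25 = (q - 5)*(q^2 - 6*q + 5) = (q - 5)^2*(q - 1)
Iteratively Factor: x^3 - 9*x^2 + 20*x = (x)*(x^2 - 9*x + 20) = x*(x - 5)*(x - 4)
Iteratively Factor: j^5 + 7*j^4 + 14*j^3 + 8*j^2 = (j + 2)*(j^4 + 5*j^3 + 4*j^2) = (j + 1)*(j + 2)*(j^3 + 4*j^2) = (j + 1)*(j + 2)*(j + 4)*(j^2) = j*(j + 1)*(j + 2)*(j + 4)*(j)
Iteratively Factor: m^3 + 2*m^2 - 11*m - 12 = (m + 1)*(m^2 + m - 12) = (m - 3)*(m + 1)*(m + 4)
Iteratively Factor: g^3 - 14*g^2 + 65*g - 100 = (g - 5)*(g^2 - 9*g + 20) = (g - 5)^2*(g - 4)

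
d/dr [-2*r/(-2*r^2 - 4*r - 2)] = (1 - r)/(r^3 + 3*r^2 + 3*r + 1)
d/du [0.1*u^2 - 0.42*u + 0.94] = 0.2*u - 0.42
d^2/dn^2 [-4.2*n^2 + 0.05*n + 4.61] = -8.40000000000000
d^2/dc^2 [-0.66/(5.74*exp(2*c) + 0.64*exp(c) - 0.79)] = (-0.66*(11.48*exp(c) + 0.64)*(22.96*exp(c) + 1.28)*exp(c) + (15.1536*exp(c) + 0.4224)*(5.74*exp(2*c) + 0.64*exp(c) - 0.79))*exp(c)/(5.74*exp(2*c) + 0.64*exp(c) - 0.79)^3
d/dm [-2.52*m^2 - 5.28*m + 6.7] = -5.04*m - 5.28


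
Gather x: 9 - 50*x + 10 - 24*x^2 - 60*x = -24*x^2 - 110*x + 19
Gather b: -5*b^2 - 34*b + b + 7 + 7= -5*b^2 - 33*b + 14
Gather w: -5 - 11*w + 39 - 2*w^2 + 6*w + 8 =-2*w^2 - 5*w + 42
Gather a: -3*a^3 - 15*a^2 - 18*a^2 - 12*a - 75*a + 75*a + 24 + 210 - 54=-3*a^3 - 33*a^2 - 12*a + 180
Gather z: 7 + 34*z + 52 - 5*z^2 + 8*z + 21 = -5*z^2 + 42*z + 80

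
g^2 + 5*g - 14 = (g - 2)*(g + 7)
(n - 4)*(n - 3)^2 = n^3 - 10*n^2 + 33*n - 36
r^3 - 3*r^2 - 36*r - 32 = (r - 8)*(r + 1)*(r + 4)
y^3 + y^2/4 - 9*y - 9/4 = (y - 3)*(y + 1/4)*(y + 3)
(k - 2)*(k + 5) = k^2 + 3*k - 10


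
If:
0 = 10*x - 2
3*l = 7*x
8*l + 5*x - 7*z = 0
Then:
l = 7/15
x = 1/5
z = 71/105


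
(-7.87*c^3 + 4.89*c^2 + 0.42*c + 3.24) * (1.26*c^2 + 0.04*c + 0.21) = -9.9162*c^5 + 5.8466*c^4 - 0.9279*c^3 + 5.1261*c^2 + 0.2178*c + 0.6804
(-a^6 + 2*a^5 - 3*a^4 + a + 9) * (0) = 0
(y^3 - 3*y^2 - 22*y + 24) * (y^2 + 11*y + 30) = y^5 + 8*y^4 - 25*y^3 - 308*y^2 - 396*y + 720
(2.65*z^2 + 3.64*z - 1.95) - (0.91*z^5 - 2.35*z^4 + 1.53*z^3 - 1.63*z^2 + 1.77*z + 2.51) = -0.91*z^5 + 2.35*z^4 - 1.53*z^3 + 4.28*z^2 + 1.87*z - 4.46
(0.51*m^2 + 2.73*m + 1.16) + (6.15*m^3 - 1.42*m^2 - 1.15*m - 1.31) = 6.15*m^3 - 0.91*m^2 + 1.58*m - 0.15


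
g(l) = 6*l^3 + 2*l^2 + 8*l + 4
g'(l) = 18*l^2 + 4*l + 8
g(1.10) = 23.21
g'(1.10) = 34.18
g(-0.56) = -0.91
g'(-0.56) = 11.40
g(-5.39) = -920.56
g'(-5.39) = 509.38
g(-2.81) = -135.82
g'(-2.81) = 138.89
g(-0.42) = 0.55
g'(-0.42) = 9.50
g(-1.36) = -18.27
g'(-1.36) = 35.85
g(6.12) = 1503.19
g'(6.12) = 706.66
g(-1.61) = -28.74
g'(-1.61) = 48.22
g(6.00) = 1420.00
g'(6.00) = 680.00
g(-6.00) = -1268.00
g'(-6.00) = 632.00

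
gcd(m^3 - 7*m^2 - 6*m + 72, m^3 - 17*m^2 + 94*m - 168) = m^2 - 10*m + 24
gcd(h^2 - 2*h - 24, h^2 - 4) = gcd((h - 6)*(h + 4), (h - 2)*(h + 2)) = 1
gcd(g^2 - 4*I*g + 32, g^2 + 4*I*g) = g + 4*I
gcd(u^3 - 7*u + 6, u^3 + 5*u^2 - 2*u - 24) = u^2 + u - 6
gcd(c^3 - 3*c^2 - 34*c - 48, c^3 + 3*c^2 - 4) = c + 2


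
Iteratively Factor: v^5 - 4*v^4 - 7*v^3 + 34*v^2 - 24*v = (v - 4)*(v^4 - 7*v^2 + 6*v) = v*(v - 4)*(v^3 - 7*v + 6) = v*(v - 4)*(v + 3)*(v^2 - 3*v + 2) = v*(v - 4)*(v - 1)*(v + 3)*(v - 2)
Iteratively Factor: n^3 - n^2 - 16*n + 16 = (n - 1)*(n^2 - 16) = (n - 1)*(n + 4)*(n - 4)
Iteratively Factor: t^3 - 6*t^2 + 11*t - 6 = (t - 1)*(t^2 - 5*t + 6) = (t - 3)*(t - 1)*(t - 2)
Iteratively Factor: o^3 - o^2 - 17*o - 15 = (o + 1)*(o^2 - 2*o - 15) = (o - 5)*(o + 1)*(o + 3)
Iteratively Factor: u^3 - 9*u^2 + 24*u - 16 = (u - 1)*(u^2 - 8*u + 16) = (u - 4)*(u - 1)*(u - 4)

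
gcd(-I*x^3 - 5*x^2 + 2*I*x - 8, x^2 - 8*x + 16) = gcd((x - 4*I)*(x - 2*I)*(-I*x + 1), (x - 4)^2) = 1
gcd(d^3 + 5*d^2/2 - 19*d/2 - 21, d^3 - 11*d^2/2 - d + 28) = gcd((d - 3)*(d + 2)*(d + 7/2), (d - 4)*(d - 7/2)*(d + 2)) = d + 2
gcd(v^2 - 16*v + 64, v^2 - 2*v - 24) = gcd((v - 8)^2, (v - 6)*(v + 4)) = 1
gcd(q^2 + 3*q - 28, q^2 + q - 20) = q - 4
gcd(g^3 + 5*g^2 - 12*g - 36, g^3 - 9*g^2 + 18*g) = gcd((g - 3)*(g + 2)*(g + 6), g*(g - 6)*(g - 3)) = g - 3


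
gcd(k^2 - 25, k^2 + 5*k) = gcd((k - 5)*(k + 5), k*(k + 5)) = k + 5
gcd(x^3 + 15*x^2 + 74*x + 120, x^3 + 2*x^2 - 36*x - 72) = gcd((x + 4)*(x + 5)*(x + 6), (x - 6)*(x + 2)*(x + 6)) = x + 6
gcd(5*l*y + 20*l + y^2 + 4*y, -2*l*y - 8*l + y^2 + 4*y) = y + 4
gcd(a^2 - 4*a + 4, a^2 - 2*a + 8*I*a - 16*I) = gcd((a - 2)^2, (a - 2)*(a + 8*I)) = a - 2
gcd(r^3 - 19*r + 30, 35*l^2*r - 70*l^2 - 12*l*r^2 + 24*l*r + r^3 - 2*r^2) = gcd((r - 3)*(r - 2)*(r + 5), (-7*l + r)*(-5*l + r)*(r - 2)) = r - 2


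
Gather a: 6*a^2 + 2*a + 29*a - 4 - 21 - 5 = 6*a^2 + 31*a - 30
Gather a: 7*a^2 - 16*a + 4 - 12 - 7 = 7*a^2 - 16*a - 15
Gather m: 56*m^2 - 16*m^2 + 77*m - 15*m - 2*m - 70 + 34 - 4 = 40*m^2 + 60*m - 40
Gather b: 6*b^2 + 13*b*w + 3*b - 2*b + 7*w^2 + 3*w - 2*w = 6*b^2 + b*(13*w + 1) + 7*w^2 + w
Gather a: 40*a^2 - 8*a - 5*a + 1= 40*a^2 - 13*a + 1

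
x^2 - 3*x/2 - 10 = (x - 4)*(x + 5/2)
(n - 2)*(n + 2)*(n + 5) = n^3 + 5*n^2 - 4*n - 20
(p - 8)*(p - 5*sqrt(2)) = p^2 - 8*p - 5*sqrt(2)*p + 40*sqrt(2)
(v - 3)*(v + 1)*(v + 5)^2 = v^4 + 8*v^3 + 2*v^2 - 80*v - 75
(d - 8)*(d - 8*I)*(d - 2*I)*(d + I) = d^4 - 8*d^3 - 9*I*d^3 - 6*d^2 + 72*I*d^2 + 48*d - 16*I*d + 128*I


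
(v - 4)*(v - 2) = v^2 - 6*v + 8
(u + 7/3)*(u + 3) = u^2 + 16*u/3 + 7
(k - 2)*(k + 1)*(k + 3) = k^3 + 2*k^2 - 5*k - 6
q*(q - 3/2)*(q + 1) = q^3 - q^2/2 - 3*q/2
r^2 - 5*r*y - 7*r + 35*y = (r - 7)*(r - 5*y)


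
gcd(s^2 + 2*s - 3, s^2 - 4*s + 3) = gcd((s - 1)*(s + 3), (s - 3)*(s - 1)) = s - 1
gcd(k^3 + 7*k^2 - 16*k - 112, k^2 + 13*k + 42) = k + 7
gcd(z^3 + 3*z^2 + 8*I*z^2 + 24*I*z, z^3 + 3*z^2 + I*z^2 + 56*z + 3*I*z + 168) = z^2 + z*(3 + 8*I) + 24*I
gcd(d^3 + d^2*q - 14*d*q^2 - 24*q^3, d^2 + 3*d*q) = d + 3*q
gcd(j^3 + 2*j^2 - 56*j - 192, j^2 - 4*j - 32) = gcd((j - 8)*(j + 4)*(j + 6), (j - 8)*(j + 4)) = j^2 - 4*j - 32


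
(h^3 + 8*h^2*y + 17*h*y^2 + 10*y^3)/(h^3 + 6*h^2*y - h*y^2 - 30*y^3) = (-h^2 - 3*h*y - 2*y^2)/(-h^2 - h*y + 6*y^2)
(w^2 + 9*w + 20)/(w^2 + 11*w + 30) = (w + 4)/(w + 6)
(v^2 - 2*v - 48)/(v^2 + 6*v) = (v - 8)/v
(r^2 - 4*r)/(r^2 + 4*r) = (r - 4)/(r + 4)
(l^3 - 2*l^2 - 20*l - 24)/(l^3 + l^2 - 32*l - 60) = (l + 2)/(l + 5)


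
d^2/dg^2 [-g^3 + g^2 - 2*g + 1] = 2 - 6*g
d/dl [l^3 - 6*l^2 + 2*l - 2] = 3*l^2 - 12*l + 2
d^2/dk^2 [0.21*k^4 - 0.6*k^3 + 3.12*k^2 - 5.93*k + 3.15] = 2.52*k^2 - 3.6*k + 6.24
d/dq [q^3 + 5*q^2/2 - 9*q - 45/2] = 3*q^2 + 5*q - 9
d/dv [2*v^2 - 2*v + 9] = 4*v - 2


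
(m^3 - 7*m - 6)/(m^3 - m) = (m^2 - m - 6)/(m*(m - 1))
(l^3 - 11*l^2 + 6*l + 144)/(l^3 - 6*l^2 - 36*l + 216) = (l^2 - 5*l - 24)/(l^2 - 36)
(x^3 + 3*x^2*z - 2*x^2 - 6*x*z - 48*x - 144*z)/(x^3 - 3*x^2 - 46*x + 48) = (x + 3*z)/(x - 1)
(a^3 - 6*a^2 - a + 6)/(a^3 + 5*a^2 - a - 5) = (a - 6)/(a + 5)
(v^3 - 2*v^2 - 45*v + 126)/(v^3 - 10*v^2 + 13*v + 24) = (v^2 + v - 42)/(v^2 - 7*v - 8)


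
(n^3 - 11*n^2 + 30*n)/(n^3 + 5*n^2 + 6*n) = (n^2 - 11*n + 30)/(n^2 + 5*n + 6)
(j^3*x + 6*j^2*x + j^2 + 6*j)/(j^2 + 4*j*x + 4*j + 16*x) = j*(j^2*x + 6*j*x + j + 6)/(j^2 + 4*j*x + 4*j + 16*x)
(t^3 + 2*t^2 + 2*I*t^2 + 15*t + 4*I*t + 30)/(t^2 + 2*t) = t + 2*I + 15/t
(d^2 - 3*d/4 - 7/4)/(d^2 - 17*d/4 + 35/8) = 2*(d + 1)/(2*d - 5)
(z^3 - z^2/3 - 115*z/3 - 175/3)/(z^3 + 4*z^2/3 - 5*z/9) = 3*(z^2 - 2*z - 35)/(z*(3*z - 1))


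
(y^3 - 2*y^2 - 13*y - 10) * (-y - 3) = -y^4 - y^3 + 19*y^2 + 49*y + 30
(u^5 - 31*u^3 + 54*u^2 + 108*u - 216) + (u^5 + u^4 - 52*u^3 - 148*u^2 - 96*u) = 2*u^5 + u^4 - 83*u^3 - 94*u^2 + 12*u - 216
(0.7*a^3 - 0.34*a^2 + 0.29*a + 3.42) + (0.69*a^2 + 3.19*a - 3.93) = 0.7*a^3 + 0.35*a^2 + 3.48*a - 0.51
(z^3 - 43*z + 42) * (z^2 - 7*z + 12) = z^5 - 7*z^4 - 31*z^3 + 343*z^2 - 810*z + 504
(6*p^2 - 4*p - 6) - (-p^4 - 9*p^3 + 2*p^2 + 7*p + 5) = p^4 + 9*p^3 + 4*p^2 - 11*p - 11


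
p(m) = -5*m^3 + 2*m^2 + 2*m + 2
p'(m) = -15*m^2 + 4*m + 2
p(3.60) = -198.16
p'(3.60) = -178.00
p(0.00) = 2.00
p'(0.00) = 2.00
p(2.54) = -61.95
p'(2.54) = -84.61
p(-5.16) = 731.87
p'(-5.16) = -418.02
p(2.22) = -38.41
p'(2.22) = -63.05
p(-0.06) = 1.89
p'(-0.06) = 1.71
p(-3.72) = 279.63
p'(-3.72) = -220.46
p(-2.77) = 118.08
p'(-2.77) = -124.17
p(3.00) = -109.00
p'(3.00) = -121.00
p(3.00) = -109.00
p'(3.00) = -121.00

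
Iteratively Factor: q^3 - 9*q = (q)*(q^2 - 9) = q*(q - 3)*(q + 3)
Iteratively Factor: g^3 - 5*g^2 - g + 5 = (g + 1)*(g^2 - 6*g + 5) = (g - 1)*(g + 1)*(g - 5)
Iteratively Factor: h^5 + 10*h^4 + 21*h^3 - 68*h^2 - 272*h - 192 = (h + 4)*(h^4 + 6*h^3 - 3*h^2 - 56*h - 48) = (h + 1)*(h + 4)*(h^3 + 5*h^2 - 8*h - 48) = (h + 1)*(h + 4)^2*(h^2 + h - 12) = (h - 3)*(h + 1)*(h + 4)^2*(h + 4)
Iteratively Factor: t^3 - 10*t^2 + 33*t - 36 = (t - 3)*(t^2 - 7*t + 12) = (t - 3)^2*(t - 4)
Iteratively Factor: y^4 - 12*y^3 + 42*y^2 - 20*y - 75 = (y - 3)*(y^3 - 9*y^2 + 15*y + 25) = (y - 3)*(y + 1)*(y^2 - 10*y + 25) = (y - 5)*(y - 3)*(y + 1)*(y - 5)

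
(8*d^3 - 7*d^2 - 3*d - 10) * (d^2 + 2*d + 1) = 8*d^5 + 9*d^4 - 9*d^3 - 23*d^2 - 23*d - 10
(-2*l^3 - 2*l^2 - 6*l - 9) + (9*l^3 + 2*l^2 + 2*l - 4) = 7*l^3 - 4*l - 13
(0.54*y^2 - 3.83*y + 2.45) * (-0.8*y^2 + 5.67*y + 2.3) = -0.432*y^4 + 6.1258*y^3 - 22.4341*y^2 + 5.0825*y + 5.635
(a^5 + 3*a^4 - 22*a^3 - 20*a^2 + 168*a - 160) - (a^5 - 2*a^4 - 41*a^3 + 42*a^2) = 5*a^4 + 19*a^3 - 62*a^2 + 168*a - 160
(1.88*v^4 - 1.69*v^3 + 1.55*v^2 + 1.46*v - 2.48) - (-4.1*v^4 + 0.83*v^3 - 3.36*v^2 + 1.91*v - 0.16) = 5.98*v^4 - 2.52*v^3 + 4.91*v^2 - 0.45*v - 2.32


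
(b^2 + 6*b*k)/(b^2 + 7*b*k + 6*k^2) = b/(b + k)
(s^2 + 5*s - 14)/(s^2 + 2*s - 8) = (s + 7)/(s + 4)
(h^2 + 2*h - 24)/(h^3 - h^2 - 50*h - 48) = (h - 4)/(h^2 - 7*h - 8)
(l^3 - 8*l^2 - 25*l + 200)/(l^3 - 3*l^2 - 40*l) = (l - 5)/l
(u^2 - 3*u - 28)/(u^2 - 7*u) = (u + 4)/u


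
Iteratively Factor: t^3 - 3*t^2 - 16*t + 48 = (t - 3)*(t^2 - 16) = (t - 4)*(t - 3)*(t + 4)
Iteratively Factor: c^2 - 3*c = (c - 3)*(c)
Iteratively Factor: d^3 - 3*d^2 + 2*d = (d - 1)*(d^2 - 2*d) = d*(d - 1)*(d - 2)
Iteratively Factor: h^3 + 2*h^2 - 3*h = (h + 3)*(h^2 - h) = (h - 1)*(h + 3)*(h)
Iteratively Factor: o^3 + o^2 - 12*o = (o)*(o^2 + o - 12) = o*(o - 3)*(o + 4)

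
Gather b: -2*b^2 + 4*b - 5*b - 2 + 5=-2*b^2 - b + 3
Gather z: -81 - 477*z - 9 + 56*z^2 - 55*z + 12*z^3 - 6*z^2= 12*z^3 + 50*z^2 - 532*z - 90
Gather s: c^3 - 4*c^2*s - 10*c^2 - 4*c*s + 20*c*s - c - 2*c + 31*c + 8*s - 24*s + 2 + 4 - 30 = c^3 - 10*c^2 + 28*c + s*(-4*c^2 + 16*c - 16) - 24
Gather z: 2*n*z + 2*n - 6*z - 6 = 2*n + z*(2*n - 6) - 6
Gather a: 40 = 40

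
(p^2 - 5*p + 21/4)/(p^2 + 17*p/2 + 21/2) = (4*p^2 - 20*p + 21)/(2*(2*p^2 + 17*p + 21))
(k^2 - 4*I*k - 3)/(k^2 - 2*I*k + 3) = (k - I)/(k + I)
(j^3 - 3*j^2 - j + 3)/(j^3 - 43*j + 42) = (j^2 - 2*j - 3)/(j^2 + j - 42)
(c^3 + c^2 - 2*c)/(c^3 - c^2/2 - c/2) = 2*(c + 2)/(2*c + 1)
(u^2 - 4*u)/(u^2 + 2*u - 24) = u/(u + 6)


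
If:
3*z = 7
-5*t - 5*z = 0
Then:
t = -7/3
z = 7/3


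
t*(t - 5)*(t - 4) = t^3 - 9*t^2 + 20*t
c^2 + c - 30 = (c - 5)*(c + 6)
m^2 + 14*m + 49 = (m + 7)^2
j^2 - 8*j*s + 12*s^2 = (j - 6*s)*(j - 2*s)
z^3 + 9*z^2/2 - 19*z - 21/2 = (z - 3)*(z + 1/2)*(z + 7)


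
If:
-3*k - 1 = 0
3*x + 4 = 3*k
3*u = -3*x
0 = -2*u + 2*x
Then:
No Solution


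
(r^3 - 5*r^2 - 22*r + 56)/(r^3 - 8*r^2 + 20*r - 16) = (r^2 - 3*r - 28)/(r^2 - 6*r + 8)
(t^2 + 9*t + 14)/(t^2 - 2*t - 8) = (t + 7)/(t - 4)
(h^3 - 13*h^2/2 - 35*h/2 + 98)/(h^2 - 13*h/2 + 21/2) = (h^2 - 3*h - 28)/(h - 3)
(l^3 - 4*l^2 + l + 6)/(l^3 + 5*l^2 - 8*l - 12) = (l - 3)/(l + 6)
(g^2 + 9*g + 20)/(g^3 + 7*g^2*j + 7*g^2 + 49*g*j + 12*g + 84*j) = (g + 5)/(g^2 + 7*g*j + 3*g + 21*j)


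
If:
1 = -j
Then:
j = -1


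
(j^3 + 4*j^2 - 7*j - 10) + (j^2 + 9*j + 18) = j^3 + 5*j^2 + 2*j + 8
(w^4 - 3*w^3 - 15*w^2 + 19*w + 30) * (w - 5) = w^5 - 8*w^4 + 94*w^2 - 65*w - 150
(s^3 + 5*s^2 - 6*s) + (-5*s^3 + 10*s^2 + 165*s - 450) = -4*s^3 + 15*s^2 + 159*s - 450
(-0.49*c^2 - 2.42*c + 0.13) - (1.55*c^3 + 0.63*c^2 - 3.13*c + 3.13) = -1.55*c^3 - 1.12*c^2 + 0.71*c - 3.0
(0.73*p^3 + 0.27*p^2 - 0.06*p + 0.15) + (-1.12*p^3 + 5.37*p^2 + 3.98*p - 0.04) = -0.39*p^3 + 5.64*p^2 + 3.92*p + 0.11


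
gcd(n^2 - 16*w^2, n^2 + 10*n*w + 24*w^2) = n + 4*w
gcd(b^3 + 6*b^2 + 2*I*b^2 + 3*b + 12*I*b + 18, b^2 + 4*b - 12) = b + 6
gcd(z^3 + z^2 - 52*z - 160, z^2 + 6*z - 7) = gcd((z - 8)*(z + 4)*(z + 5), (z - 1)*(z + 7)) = 1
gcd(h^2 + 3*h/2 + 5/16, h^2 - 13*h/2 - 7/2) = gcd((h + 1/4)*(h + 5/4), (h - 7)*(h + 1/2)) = 1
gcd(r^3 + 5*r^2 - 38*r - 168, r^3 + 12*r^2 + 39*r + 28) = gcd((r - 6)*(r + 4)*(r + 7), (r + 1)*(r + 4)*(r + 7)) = r^2 + 11*r + 28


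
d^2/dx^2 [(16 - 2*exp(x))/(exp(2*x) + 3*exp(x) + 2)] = 2*(-exp(4*x) + 35*exp(3*x) + 84*exp(2*x) + 14*exp(x) - 52)*exp(x)/(exp(6*x) + 9*exp(5*x) + 33*exp(4*x) + 63*exp(3*x) + 66*exp(2*x) + 36*exp(x) + 8)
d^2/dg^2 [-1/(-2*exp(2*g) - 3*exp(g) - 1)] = (2*(4*exp(g) + 3)^2*exp(g) - (8*exp(g) + 3)*(2*exp(2*g) + 3*exp(g) + 1))*exp(g)/(2*exp(2*g) + 3*exp(g) + 1)^3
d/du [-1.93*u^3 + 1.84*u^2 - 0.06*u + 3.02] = -5.79*u^2 + 3.68*u - 0.06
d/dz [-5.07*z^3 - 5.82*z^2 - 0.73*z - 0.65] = -15.21*z^2 - 11.64*z - 0.73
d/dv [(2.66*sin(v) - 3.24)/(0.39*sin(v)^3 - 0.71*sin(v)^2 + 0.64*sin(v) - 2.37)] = (-2.0748*sin(v)^3 + 5.6794*sin(v)^2 - 4.6008*sin(v) - 4.2306)*cos(v)/(0.1521*sin(v)^6 - 0.5538*sin(v)^5 + 1.0033*sin(v)^4 - 2.7574*sin(v)^3 + 3.775*sin(v)^2 - 3.0336*sin(v) + 5.6169)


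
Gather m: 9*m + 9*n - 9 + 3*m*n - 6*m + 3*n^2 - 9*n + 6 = m*(3*n + 3) + 3*n^2 - 3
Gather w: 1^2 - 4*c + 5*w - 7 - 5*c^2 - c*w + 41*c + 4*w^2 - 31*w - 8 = -5*c^2 + 37*c + 4*w^2 + w*(-c - 26) - 14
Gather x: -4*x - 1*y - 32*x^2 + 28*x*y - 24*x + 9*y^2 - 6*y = -32*x^2 + x*(28*y - 28) + 9*y^2 - 7*y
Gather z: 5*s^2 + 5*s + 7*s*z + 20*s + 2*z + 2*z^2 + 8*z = 5*s^2 + 25*s + 2*z^2 + z*(7*s + 10)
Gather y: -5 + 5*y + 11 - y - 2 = 4*y + 4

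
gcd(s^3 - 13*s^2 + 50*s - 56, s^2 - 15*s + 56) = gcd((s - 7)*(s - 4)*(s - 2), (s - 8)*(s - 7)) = s - 7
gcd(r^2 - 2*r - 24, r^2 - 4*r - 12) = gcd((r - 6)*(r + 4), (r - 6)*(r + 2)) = r - 6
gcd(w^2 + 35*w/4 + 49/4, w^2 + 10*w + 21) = w + 7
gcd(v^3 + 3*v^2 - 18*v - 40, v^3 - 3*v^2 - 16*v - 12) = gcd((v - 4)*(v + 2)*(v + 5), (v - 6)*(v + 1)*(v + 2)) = v + 2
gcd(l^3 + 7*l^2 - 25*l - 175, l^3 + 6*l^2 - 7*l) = l + 7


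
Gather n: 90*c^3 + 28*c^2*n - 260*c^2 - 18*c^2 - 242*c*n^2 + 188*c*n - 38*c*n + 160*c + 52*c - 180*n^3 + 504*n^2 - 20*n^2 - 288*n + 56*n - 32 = 90*c^3 - 278*c^2 + 212*c - 180*n^3 + n^2*(484 - 242*c) + n*(28*c^2 + 150*c - 232) - 32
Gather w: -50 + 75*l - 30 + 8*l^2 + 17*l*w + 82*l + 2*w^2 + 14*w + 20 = 8*l^2 + 157*l + 2*w^2 + w*(17*l + 14) - 60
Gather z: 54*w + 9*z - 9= 54*w + 9*z - 9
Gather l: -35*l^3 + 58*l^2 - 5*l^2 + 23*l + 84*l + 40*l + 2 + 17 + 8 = -35*l^3 + 53*l^2 + 147*l + 27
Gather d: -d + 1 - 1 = -d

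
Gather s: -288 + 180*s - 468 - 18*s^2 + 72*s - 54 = -18*s^2 + 252*s - 810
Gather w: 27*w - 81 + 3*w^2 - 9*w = 3*w^2 + 18*w - 81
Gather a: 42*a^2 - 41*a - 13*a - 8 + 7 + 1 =42*a^2 - 54*a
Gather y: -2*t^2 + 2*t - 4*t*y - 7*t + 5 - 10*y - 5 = -2*t^2 - 5*t + y*(-4*t - 10)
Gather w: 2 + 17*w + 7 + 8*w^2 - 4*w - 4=8*w^2 + 13*w + 5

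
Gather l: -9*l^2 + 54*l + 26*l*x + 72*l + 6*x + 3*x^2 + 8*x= -9*l^2 + l*(26*x + 126) + 3*x^2 + 14*x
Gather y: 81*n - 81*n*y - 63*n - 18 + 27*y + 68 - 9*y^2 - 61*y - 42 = 18*n - 9*y^2 + y*(-81*n - 34) + 8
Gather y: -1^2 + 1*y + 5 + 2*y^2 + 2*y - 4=2*y^2 + 3*y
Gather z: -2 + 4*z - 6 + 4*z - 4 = 8*z - 12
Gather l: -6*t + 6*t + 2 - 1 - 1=0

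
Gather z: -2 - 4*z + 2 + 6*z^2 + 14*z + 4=6*z^2 + 10*z + 4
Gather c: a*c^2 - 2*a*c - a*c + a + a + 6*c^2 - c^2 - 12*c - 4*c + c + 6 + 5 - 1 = 2*a + c^2*(a + 5) + c*(-3*a - 15) + 10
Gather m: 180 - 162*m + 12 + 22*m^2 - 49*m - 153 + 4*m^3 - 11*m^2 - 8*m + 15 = 4*m^3 + 11*m^2 - 219*m + 54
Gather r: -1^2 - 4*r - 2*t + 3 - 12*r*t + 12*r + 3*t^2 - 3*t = r*(8 - 12*t) + 3*t^2 - 5*t + 2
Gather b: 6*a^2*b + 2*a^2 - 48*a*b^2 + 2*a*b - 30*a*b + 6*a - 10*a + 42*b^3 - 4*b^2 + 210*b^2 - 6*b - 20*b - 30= 2*a^2 - 4*a + 42*b^3 + b^2*(206 - 48*a) + b*(6*a^2 - 28*a - 26) - 30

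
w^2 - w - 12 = (w - 4)*(w + 3)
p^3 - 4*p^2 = p^2*(p - 4)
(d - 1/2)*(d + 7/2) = d^2 + 3*d - 7/4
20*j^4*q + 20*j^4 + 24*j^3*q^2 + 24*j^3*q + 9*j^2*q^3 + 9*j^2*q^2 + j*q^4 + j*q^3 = (2*j + q)^2*(5*j + q)*(j*q + j)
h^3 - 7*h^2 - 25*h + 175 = (h - 7)*(h - 5)*(h + 5)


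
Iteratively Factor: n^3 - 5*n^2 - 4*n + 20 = (n + 2)*(n^2 - 7*n + 10) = (n - 5)*(n + 2)*(n - 2)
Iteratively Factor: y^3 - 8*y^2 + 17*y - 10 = (y - 2)*(y^2 - 6*y + 5) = (y - 5)*(y - 2)*(y - 1)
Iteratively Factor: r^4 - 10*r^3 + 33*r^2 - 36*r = (r - 3)*(r^3 - 7*r^2 + 12*r) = (r - 4)*(r - 3)*(r^2 - 3*r) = (r - 4)*(r - 3)^2*(r)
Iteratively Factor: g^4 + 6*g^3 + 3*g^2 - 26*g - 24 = (g + 3)*(g^3 + 3*g^2 - 6*g - 8) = (g - 2)*(g + 3)*(g^2 + 5*g + 4) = (g - 2)*(g + 1)*(g + 3)*(g + 4)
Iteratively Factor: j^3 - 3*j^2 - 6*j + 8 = (j - 4)*(j^2 + j - 2) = (j - 4)*(j + 2)*(j - 1)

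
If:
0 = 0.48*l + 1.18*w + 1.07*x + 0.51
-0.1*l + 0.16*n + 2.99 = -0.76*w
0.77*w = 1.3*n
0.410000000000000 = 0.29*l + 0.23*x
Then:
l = -2.34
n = -2.23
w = -3.77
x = 4.73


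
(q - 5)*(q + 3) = q^2 - 2*q - 15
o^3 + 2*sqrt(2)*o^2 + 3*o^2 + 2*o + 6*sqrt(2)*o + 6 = (o + 3)*(o + sqrt(2))^2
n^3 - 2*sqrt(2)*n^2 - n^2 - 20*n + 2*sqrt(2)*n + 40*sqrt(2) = (n - 5)*(n + 4)*(n - 2*sqrt(2))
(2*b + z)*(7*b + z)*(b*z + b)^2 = 14*b^4*z^2 + 28*b^4*z + 14*b^4 + 9*b^3*z^3 + 18*b^3*z^2 + 9*b^3*z + b^2*z^4 + 2*b^2*z^3 + b^2*z^2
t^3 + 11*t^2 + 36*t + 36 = (t + 2)*(t + 3)*(t + 6)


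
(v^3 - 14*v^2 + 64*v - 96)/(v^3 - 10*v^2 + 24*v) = (v - 4)/v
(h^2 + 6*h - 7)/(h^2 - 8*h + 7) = (h + 7)/(h - 7)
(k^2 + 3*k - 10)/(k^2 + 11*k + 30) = (k - 2)/(k + 6)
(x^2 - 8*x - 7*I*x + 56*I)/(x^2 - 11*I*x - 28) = (x - 8)/(x - 4*I)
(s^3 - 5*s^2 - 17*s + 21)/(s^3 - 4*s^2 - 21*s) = (s - 1)/s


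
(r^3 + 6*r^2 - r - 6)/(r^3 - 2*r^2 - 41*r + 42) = (r + 1)/(r - 7)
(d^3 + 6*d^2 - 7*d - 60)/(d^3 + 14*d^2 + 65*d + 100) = (d - 3)/(d + 5)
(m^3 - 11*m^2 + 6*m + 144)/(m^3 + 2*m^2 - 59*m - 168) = (m - 6)/(m + 7)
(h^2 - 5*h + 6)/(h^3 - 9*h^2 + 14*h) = (h - 3)/(h*(h - 7))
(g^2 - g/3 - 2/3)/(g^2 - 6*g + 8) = (3*g^2 - g - 2)/(3*(g^2 - 6*g + 8))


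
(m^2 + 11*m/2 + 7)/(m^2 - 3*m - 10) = (m + 7/2)/(m - 5)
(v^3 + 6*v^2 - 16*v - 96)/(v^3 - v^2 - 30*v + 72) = (v + 4)/(v - 3)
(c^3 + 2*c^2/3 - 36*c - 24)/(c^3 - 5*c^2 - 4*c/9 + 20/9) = 3*(c^2 - 36)/(3*c^2 - 17*c + 10)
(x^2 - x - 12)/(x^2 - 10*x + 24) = (x + 3)/(x - 6)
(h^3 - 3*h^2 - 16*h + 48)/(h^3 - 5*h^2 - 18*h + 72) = (h - 4)/(h - 6)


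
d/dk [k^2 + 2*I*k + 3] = 2*k + 2*I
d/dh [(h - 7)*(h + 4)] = 2*h - 3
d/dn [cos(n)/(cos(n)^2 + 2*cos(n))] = sin(n)/(cos(n) + 2)^2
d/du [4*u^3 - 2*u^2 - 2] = 4*u*(3*u - 1)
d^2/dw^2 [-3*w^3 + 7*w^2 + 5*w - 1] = 14 - 18*w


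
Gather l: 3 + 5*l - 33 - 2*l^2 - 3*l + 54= -2*l^2 + 2*l + 24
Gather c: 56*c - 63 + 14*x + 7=56*c + 14*x - 56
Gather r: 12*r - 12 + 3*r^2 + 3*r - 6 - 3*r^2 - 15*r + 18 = 0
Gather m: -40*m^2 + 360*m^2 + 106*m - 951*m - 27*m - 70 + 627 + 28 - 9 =320*m^2 - 872*m + 576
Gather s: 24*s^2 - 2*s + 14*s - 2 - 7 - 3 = 24*s^2 + 12*s - 12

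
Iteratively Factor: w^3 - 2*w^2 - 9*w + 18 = (w - 2)*(w^2 - 9) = (w - 2)*(w + 3)*(w - 3)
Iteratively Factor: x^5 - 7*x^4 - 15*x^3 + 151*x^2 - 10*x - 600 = (x + 2)*(x^4 - 9*x^3 + 3*x^2 + 145*x - 300) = (x + 2)*(x + 4)*(x^3 - 13*x^2 + 55*x - 75) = (x - 3)*(x + 2)*(x + 4)*(x^2 - 10*x + 25) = (x - 5)*(x - 3)*(x + 2)*(x + 4)*(x - 5)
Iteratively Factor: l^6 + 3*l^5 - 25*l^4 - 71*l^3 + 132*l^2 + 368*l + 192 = (l + 1)*(l^5 + 2*l^4 - 27*l^3 - 44*l^2 + 176*l + 192) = (l - 3)*(l + 1)*(l^4 + 5*l^3 - 12*l^2 - 80*l - 64) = (l - 3)*(l + 1)*(l + 4)*(l^3 + l^2 - 16*l - 16) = (l - 3)*(l + 1)*(l + 4)^2*(l^2 - 3*l - 4) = (l - 3)*(l + 1)^2*(l + 4)^2*(l - 4)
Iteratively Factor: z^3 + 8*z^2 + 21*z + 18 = (z + 3)*(z^2 + 5*z + 6) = (z + 3)^2*(z + 2)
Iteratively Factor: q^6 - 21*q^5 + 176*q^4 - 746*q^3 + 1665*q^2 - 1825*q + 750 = (q - 1)*(q^5 - 20*q^4 + 156*q^3 - 590*q^2 + 1075*q - 750) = (q - 5)*(q - 1)*(q^4 - 15*q^3 + 81*q^2 - 185*q + 150) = (q - 5)^2*(q - 1)*(q^3 - 10*q^2 + 31*q - 30) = (q - 5)^2*(q - 2)*(q - 1)*(q^2 - 8*q + 15) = (q - 5)^2*(q - 3)*(q - 2)*(q - 1)*(q - 5)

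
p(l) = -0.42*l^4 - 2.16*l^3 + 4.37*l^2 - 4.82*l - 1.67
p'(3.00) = -82.28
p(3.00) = -69.14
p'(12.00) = -3736.10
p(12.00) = -11871.83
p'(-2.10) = -36.19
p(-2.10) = 39.56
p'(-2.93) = -43.80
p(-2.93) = 73.35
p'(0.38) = -2.53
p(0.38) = -3.00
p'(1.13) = -5.64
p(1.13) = -5.34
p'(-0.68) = -13.23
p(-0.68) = 4.22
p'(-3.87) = -38.32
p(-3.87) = 113.42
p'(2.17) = -33.53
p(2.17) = -22.94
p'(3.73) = -149.56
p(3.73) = -152.24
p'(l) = -1.68*l^3 - 6.48*l^2 + 8.74*l - 4.82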